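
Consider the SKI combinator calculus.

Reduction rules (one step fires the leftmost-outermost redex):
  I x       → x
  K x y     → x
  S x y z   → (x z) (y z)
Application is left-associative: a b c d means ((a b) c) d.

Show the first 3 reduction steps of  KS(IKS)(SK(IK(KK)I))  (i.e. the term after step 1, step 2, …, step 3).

  start: KS(IKS)(SK(IK(KK)I))
  step 1: S(SK(IK(KK)I))
  step 2: S(SK(K(KK)I))
  step 3: S(SK(KK))

Answer: after 3 steps: S(SK(KK))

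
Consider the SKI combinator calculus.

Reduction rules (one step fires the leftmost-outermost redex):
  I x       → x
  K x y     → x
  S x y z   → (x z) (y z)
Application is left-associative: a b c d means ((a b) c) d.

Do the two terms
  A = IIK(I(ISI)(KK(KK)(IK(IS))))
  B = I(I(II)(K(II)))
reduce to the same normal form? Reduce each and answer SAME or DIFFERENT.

Answer: DIFFERENT — A ⇓ K(SI(K(KS))), B ⇓ KI

Reduction:
Term A:
  start: IIK(I(ISI)(KK(KK)(IK(IS))))
  [1] IK(I(ISI)(KK(KK)(IK(IS))))
  [2] K(I(ISI)(KK(KK)(IK(IS))))
  [3] K(ISI(KK(KK)(IK(IS))))
  [4] K(SI(KK(KK)(IK(IS))))
  [5] K(SI(K(IK(IS))))
  [6] K(SI(K(K(IS))))
  [7] K(SI(K(KS)))

Term B:
  start: I(I(II)(K(II)))
  [1] I(II)(K(II))
  [2] II(K(II))
  [3] I(K(II))
  [4] K(II)
  [5] KI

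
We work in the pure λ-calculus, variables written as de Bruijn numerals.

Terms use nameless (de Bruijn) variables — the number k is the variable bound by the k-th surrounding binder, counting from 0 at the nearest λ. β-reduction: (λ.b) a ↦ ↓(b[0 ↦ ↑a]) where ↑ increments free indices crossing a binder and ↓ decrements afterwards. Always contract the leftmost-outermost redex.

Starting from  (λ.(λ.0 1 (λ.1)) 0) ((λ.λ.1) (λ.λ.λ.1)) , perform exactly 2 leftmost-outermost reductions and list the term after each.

  start: (λ.(λ.0 1 (λ.1)) 0) ((λ.λ.1) (λ.λ.λ.1))
  step 1: (λ.0 ((λ.λ.1) (λ.λ.λ.1)) (λ.1)) ((λ.λ.1) (λ.λ.λ.1))
  step 2: (λ.λ.1) (λ.λ.λ.1) ((λ.λ.1) (λ.λ.λ.1)) (λ.(λ.λ.1) (λ.λ.λ.1))

Answer: after 2 steps: (λ.λ.1) (λ.λ.λ.1) ((λ.λ.1) (λ.λ.λ.1)) (λ.(λ.λ.1) (λ.λ.λ.1))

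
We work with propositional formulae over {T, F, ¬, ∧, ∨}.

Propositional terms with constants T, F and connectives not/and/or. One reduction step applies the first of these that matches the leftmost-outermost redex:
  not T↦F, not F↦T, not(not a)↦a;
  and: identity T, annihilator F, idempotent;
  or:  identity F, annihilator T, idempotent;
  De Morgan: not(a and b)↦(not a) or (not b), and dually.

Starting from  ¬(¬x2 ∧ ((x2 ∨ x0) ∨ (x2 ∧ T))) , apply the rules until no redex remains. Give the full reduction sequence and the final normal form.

  start: ¬(¬x2 ∧ ((x2 ∨ x0) ∨ (x2 ∧ T)))
  [1] ¬¬x2 ∨ ¬((x2 ∨ x0) ∨ (x2 ∧ T))
  [2] x2 ∨ ¬((x2 ∨ x0) ∨ (x2 ∧ T))
  [3] x2 ∨ (¬(x2 ∨ x0) ∧ ¬(x2 ∧ T))
  [4] x2 ∨ ((¬x2 ∧ ¬x0) ∧ ¬(x2 ∧ T))
  [5] x2 ∨ ((¬x2 ∧ ¬x0) ∧ (¬x2 ∨ ¬T))
  [6] x2 ∨ ((¬x2 ∧ ¬x0) ∧ (¬x2 ∨ F))
  [7] x2 ∨ ((¬x2 ∧ ¬x0) ∧ ¬x2)

Answer: normal form = x2 ∨ ((¬x2 ∧ ¬x0) ∧ ¬x2)  (in 7 steps)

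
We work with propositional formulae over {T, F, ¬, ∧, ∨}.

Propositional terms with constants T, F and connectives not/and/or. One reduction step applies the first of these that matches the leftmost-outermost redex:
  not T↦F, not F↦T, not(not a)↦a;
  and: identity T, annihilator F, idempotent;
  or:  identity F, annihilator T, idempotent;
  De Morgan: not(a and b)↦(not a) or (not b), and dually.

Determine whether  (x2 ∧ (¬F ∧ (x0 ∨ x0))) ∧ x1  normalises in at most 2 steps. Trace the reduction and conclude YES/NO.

Answer: NO — after 2 steps the term is (x2 ∧ (x0 ∨ x0)) ∧ x1, not yet normal

Working:
  start: (x2 ∧ (¬F ∧ (x0 ∨ x0))) ∧ x1
  step 1: (x2 ∧ (T ∧ (x0 ∨ x0))) ∧ x1
  step 2: (x2 ∧ (x0 ∨ x0)) ∧ x1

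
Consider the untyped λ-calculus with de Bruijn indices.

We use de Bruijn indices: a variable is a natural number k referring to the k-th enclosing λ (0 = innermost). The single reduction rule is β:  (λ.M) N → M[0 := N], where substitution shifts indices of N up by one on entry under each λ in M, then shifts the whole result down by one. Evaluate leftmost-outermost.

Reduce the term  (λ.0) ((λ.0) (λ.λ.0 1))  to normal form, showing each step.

  start: (λ.0) ((λ.0) (λ.λ.0 1))
  [1] (λ.0) (λ.λ.0 1)
  [2] λ.λ.0 1

Answer: normal form = λ.λ.0 1  (in 2 steps)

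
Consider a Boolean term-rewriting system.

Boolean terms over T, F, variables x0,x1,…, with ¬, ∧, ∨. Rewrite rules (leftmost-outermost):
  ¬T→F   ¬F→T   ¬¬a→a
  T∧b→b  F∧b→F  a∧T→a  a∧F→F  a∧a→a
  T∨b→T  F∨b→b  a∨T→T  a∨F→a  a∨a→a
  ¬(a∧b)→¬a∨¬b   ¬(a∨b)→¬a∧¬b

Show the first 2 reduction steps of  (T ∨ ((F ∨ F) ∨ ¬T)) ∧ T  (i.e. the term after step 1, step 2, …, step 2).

  start: (T ∨ ((F ∨ F) ∨ ¬T)) ∧ T
  step 1: T ∨ ((F ∨ F) ∨ ¬T)
  step 2: T

Answer: after 2 steps: T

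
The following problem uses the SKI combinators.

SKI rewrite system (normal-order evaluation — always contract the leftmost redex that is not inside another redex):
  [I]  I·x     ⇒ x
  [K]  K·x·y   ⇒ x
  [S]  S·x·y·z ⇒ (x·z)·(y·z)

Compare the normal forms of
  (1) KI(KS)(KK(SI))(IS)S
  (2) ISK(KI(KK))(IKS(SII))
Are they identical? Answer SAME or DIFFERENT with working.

Answer: SAME — A ⇓ S, B ⇓ S

Derivation:
Term A:
  start: KI(KS)(KK(SI))(IS)S
  →1  I(KK(SI))(IS)S
  →2  KK(SI)(IS)S
  →3  K(IS)S
  →4  IS
  →5  S

Term B:
  start: ISK(KI(KK))(IKS(SII))
  →1  SK(KI(KK))(IKS(SII))
  →2  K(IKS(SII))(KI(KK)(IKS(SII)))
  →3  IKS(SII)
  →4  KS(SII)
  →5  S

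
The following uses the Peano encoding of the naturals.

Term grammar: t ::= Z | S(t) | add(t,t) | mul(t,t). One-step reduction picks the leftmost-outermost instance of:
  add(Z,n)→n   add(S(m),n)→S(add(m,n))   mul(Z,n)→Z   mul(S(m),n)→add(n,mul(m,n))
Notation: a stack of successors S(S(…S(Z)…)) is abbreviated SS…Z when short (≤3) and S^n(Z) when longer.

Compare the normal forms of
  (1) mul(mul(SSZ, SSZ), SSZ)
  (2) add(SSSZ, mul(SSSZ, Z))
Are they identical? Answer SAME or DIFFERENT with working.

Answer: DIFFERENT — A ⇓ S^8(Z), B ⇓ SSSZ

Working:
Term A:
  start: mul(mul(SSZ, SSZ), SSZ)
  step 1: mul(add(SSZ, mul(SZ, SSZ)), SSZ)
  step 2: mul(S(add(SZ, mul(SZ, SSZ))), SSZ)
  step 3: add(SSZ, mul(add(SZ, mul(SZ, SSZ)), SSZ))
  step 4: S(add(SZ, mul(add(SZ, mul(SZ, SSZ)), SSZ)))
  step 5: S(S(add(Z, mul(add(SZ, mul(SZ, SSZ)), SSZ))))
  step 6: S(S(mul(add(SZ, mul(SZ, SSZ)), SSZ)))
  step 7: S(S(mul(S(add(Z, mul(SZ, SSZ))), SSZ)))
  step 8: S(S(add(SSZ, mul(add(Z, mul(SZ, SSZ)), SSZ))))
  step 9: S(S(S(add(SZ, mul(add(Z, mul(SZ, SSZ)), SSZ)))))
  step 10: S(S(S(S(add(Z, mul(add(Z, mul(SZ, SSZ)), SSZ))))))
  step 11: S(S(S(S(mul(add(Z, mul(SZ, SSZ)), SSZ)))))
  step 12: S(S(S(S(mul(mul(SZ, SSZ), SSZ)))))
  step 13: S(S(S(S(mul(add(SSZ, mul(Z, SSZ)), SSZ)))))
  step 14: S(S(S(S(mul(S(add(SZ, mul(Z, SSZ))), SSZ)))))
  step 15: S(S(S(S(add(SSZ, mul(add(SZ, mul(Z, SSZ)), SSZ))))))
  step 16: S(S(S(S(S(add(SZ, mul(add(SZ, mul(Z, SSZ)), SSZ)))))))
  step 17: S(S(S(S(S(S(add(Z, mul(add(SZ, mul(Z, SSZ)), SSZ))))))))
  step 18: S(S(S(S(S(S(mul(add(SZ, mul(Z, SSZ)), SSZ)))))))
  step 19: S(S(S(S(S(S(mul(S(add(Z, mul(Z, SSZ))), SSZ)))))))
  step 20: S(S(S(S(S(S(add(SSZ, mul(add(Z, mul(Z, SSZ)), SSZ))))))))
  step 21: S(S(S(S(S(S(S(add(SZ, mul(add(Z, mul(Z, SSZ)), SSZ)))))))))
  step 22: S(S(S(S(S(S(S(S(add(Z, mul(add(Z, mul(Z, SSZ)), SSZ))))))))))
  step 23: S(S(S(S(S(S(S(S(mul(add(Z, mul(Z, SSZ)), SSZ)))))))))
  step 24: S(S(S(S(S(S(S(S(mul(mul(Z, SSZ), SSZ)))))))))
  step 25: S(S(S(S(S(S(S(S(mul(Z, SSZ)))))))))
  step 26: S^8(Z)

Term B:
  start: add(SSSZ, mul(SSSZ, Z))
  step 1: S(add(SSZ, mul(SSSZ, Z)))
  step 2: S(S(add(SZ, mul(SSSZ, Z))))
  step 3: S(S(S(add(Z, mul(SSSZ, Z)))))
  step 4: S(S(S(mul(SSSZ, Z))))
  step 5: S(S(S(add(Z, mul(SSZ, Z)))))
  step 6: S(S(S(mul(SSZ, Z))))
  step 7: S(S(S(add(Z, mul(SZ, Z)))))
  step 8: S(S(S(mul(SZ, Z))))
  step 9: S(S(S(add(Z, mul(Z, Z)))))
  step 10: S(S(S(mul(Z, Z))))
  step 11: SSSZ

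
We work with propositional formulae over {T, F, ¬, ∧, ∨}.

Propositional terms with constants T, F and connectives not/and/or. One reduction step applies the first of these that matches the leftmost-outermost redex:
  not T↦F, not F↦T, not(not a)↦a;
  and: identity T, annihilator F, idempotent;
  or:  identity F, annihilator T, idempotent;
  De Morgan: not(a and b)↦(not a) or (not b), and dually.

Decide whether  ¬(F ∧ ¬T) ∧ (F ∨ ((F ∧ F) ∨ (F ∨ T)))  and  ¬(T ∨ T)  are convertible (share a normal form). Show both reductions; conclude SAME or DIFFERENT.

Answer: DIFFERENT — A ⇓ T, B ⇓ F

Working:
Term A:
  start: ¬(F ∧ ¬T) ∧ (F ∨ ((F ∧ F) ∨ (F ∨ T)))
  [1] (¬F ∨ ¬¬T) ∧ (F ∨ ((F ∧ F) ∨ (F ∨ T)))
  [2] (T ∨ ¬¬T) ∧ (F ∨ ((F ∧ F) ∨ (F ∨ T)))
  [3] T ∧ (F ∨ ((F ∧ F) ∨ (F ∨ T)))
  [4] F ∨ ((F ∧ F) ∨ (F ∨ T))
  [5] (F ∧ F) ∨ (F ∨ T)
  [6] F ∨ (F ∨ T)
  [7] F ∨ T
  [8] T

Term B:
  start: ¬(T ∨ T)
  [1] ¬T ∧ ¬T
  [2] ¬T
  [3] F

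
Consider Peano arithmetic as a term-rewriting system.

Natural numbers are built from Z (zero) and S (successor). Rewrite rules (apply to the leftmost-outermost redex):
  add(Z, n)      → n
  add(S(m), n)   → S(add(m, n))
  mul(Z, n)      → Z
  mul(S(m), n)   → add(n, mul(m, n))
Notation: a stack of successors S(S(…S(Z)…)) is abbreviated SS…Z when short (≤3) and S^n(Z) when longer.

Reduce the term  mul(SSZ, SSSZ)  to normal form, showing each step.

Answer: normal form = S^6(Z)  (in 11 steps)

Working:
  start: mul(SSZ, SSSZ)
  →1  add(SSSZ, mul(SZ, SSSZ))
  →2  S(add(SSZ, mul(SZ, SSSZ)))
  →3  S(S(add(SZ, mul(SZ, SSSZ))))
  →4  S(S(S(add(Z, mul(SZ, SSSZ)))))
  →5  S(S(S(mul(SZ, SSSZ))))
  →6  S(S(S(add(SSSZ, mul(Z, SSSZ)))))
  →7  S(S(S(S(add(SSZ, mul(Z, SSSZ))))))
  →8  S(S(S(S(S(add(SZ, mul(Z, SSSZ)))))))
  →9  S(S(S(S(S(S(add(Z, mul(Z, SSSZ))))))))
  →10  S(S(S(S(S(S(mul(Z, SSSZ)))))))
  →11  S^6(Z)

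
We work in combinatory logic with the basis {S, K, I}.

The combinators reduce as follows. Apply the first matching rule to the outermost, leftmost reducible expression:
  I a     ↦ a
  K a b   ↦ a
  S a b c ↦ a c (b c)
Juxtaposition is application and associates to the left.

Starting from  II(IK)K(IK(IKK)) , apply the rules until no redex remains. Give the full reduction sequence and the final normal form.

  start: II(IK)K(IK(IKK))
  →1  I(IK)K(IK(IKK))
  →2  IKK(IK(IKK))
  →3  KK(IK(IKK))
  →4  K

Answer: normal form = K  (in 4 steps)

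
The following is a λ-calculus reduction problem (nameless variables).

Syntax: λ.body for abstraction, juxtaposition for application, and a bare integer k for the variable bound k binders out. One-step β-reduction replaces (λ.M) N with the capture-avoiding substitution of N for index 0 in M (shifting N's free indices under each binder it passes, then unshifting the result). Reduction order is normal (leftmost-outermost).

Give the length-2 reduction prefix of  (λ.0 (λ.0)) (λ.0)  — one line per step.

Answer: after 2 steps: λ.0

Working:
  start: (λ.0 (λ.0)) (λ.0)
  step 1: (λ.0) (λ.0)
  step 2: λ.0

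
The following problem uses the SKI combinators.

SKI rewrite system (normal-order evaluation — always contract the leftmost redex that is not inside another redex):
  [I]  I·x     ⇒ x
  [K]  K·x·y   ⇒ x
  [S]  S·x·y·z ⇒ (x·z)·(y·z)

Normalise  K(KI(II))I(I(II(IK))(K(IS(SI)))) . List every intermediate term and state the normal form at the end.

Answer: normal form = K(K(S(SI)))  (in 8 steps)

Reduction:
  start: K(KI(II))I(I(II(IK))(K(IS(SI))))
  →1  KI(II)(I(II(IK))(K(IS(SI))))
  →2  I(I(II(IK))(K(IS(SI))))
  →3  I(II(IK))(K(IS(SI)))
  →4  II(IK)(K(IS(SI)))
  →5  I(IK)(K(IS(SI)))
  →6  IK(K(IS(SI)))
  →7  K(K(IS(SI)))
  →8  K(K(S(SI)))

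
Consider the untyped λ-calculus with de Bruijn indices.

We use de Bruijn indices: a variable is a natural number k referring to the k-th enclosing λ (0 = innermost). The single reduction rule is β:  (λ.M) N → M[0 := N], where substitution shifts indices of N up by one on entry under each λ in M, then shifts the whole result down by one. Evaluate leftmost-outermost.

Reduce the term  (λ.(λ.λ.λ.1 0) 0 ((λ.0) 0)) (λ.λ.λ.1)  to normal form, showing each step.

  start: (λ.(λ.λ.λ.1 0) 0 ((λ.0) 0)) (λ.λ.λ.1)
  [1] (λ.λ.λ.1 0) (λ.λ.λ.1) ((λ.0) (λ.λ.λ.1))
  [2] (λ.λ.1 0) ((λ.0) (λ.λ.λ.1))
  [3] λ.(λ.0) (λ.λ.λ.1) 0
  [4] λ.(λ.λ.λ.1) 0
  [5] λ.λ.λ.1

Answer: normal form = λ.λ.λ.1  (in 5 steps)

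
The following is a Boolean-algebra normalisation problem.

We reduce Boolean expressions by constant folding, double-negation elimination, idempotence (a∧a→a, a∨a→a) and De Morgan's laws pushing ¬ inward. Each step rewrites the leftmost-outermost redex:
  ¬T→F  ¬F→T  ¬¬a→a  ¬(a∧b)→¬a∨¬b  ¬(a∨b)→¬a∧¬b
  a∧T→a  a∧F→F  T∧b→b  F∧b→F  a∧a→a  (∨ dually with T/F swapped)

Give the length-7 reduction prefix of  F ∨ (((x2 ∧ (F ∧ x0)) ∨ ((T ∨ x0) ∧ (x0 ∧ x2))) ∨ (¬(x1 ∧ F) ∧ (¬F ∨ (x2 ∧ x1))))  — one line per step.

Answer: after 7 steps: (x0 ∧ x2) ∨ ((¬x1 ∨ ¬F) ∧ (¬F ∨ (x2 ∧ x1)))

Working:
  start: F ∨ (((x2 ∧ (F ∧ x0)) ∨ ((T ∨ x0) ∧ (x0 ∧ x2))) ∨ (¬(x1 ∧ F) ∧ (¬F ∨ (x2 ∧ x1))))
  [1] ((x2 ∧ (F ∧ x0)) ∨ ((T ∨ x0) ∧ (x0 ∧ x2))) ∨ (¬(x1 ∧ F) ∧ (¬F ∨ (x2 ∧ x1)))
  [2] ((x2 ∧ F) ∨ ((T ∨ x0) ∧ (x0 ∧ x2))) ∨ (¬(x1 ∧ F) ∧ (¬F ∨ (x2 ∧ x1)))
  [3] (F ∨ ((T ∨ x0) ∧ (x0 ∧ x2))) ∨ (¬(x1 ∧ F) ∧ (¬F ∨ (x2 ∧ x1)))
  [4] ((T ∨ x0) ∧ (x0 ∧ x2)) ∨ (¬(x1 ∧ F) ∧ (¬F ∨ (x2 ∧ x1)))
  [5] (T ∧ (x0 ∧ x2)) ∨ (¬(x1 ∧ F) ∧ (¬F ∨ (x2 ∧ x1)))
  [6] (x0 ∧ x2) ∨ (¬(x1 ∧ F) ∧ (¬F ∨ (x2 ∧ x1)))
  [7] (x0 ∧ x2) ∨ ((¬x1 ∨ ¬F) ∧ (¬F ∨ (x2 ∧ x1)))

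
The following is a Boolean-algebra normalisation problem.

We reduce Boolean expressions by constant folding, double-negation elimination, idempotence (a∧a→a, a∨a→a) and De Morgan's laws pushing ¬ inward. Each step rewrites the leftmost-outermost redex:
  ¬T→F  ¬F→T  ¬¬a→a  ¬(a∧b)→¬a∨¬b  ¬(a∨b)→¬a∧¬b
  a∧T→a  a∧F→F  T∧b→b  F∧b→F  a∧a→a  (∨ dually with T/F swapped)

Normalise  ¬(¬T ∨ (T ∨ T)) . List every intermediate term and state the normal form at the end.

  start: ¬(¬T ∨ (T ∨ T))
  [1] ¬¬T ∧ ¬(T ∨ T)
  [2] T ∧ ¬(T ∨ T)
  [3] ¬(T ∨ T)
  [4] ¬T ∧ ¬T
  [5] ¬T
  [6] F

Answer: normal form = F  (in 6 steps)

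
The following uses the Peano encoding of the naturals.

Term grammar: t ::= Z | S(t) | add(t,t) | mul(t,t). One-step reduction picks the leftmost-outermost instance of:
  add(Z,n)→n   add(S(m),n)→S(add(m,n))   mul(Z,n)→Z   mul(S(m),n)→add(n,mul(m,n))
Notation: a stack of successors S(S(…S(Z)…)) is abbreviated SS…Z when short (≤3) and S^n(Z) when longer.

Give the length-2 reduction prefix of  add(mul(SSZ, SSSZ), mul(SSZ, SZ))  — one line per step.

  start: add(mul(SSZ, SSSZ), mul(SSZ, SZ))
  →1  add(add(SSSZ, mul(SZ, SSSZ)), mul(SSZ, SZ))
  →2  add(S(add(SSZ, mul(SZ, SSSZ))), mul(SSZ, SZ))

Answer: after 2 steps: add(S(add(SSZ, mul(SZ, SSSZ))), mul(SSZ, SZ))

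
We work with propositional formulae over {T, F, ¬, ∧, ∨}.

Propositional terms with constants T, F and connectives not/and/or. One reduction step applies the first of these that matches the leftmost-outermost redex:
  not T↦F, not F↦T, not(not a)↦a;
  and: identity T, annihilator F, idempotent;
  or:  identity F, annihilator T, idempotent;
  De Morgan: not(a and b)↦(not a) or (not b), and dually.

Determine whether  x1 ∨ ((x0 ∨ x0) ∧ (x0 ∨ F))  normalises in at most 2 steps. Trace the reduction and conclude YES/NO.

  start: x1 ∨ ((x0 ∨ x0) ∧ (x0 ∨ F))
  →1  x1 ∨ (x0 ∧ (x0 ∨ F))
  →2  x1 ∨ (x0 ∧ x0)

Answer: NO — after 2 steps the term is x1 ∨ (x0 ∧ x0), not yet normal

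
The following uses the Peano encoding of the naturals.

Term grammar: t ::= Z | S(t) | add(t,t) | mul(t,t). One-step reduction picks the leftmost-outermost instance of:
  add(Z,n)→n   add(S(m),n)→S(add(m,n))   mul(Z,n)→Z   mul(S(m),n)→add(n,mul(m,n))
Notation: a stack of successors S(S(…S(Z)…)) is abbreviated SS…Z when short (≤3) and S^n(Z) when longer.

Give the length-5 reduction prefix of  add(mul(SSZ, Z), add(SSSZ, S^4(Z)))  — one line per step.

  start: add(mul(SSZ, Z), add(SSSZ, S^4(Z)))
  →1  add(add(Z, mul(SZ, Z)), add(SSSZ, S^4(Z)))
  →2  add(mul(SZ, Z), add(SSSZ, S^4(Z)))
  →3  add(add(Z, mul(Z, Z)), add(SSSZ, S^4(Z)))
  →4  add(mul(Z, Z), add(SSSZ, S^4(Z)))
  →5  add(Z, add(SSSZ, S^4(Z)))

Answer: after 5 steps: add(Z, add(SSSZ, S^4(Z)))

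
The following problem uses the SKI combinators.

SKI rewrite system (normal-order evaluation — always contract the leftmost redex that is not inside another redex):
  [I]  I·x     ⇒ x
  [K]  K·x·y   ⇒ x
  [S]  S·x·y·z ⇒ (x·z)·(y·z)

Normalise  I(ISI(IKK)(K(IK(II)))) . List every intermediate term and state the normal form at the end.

Answer: normal form = KI  (in 7 steps)

Derivation:
  start: I(ISI(IKK)(K(IK(II))))
  [1] ISI(IKK)(K(IK(II)))
  [2] SI(IKK)(K(IK(II)))
  [3] I(K(IK(II)))(IKK(K(IK(II))))
  [4] K(IK(II))(IKK(K(IK(II))))
  [5] IK(II)
  [6] K(II)
  [7] KI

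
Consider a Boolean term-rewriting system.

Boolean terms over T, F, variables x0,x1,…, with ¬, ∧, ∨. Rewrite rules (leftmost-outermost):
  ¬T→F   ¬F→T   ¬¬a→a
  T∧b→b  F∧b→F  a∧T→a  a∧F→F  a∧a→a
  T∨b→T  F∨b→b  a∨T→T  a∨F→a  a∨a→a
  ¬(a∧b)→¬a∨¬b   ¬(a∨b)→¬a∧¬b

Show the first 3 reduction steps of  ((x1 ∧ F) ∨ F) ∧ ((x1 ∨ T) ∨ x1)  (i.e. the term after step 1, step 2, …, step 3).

  start: ((x1 ∧ F) ∨ F) ∧ ((x1 ∨ T) ∨ x1)
  →1  (x1 ∧ F) ∧ ((x1 ∨ T) ∨ x1)
  →2  F ∧ ((x1 ∨ T) ∨ x1)
  →3  F

Answer: after 3 steps: F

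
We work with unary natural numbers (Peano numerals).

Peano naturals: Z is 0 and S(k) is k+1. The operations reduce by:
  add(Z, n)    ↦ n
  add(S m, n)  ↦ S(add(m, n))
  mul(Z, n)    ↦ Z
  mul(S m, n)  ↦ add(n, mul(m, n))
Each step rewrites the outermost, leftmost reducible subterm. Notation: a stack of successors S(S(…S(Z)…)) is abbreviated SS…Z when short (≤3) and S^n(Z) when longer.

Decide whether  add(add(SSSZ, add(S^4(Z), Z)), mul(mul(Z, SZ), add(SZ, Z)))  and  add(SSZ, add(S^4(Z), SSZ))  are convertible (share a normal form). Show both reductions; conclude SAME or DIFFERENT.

Answer: DIFFERENT — A ⇓ S^7(Z), B ⇓ S^8(Z)

Reduction:
Term A:
  start: add(add(SSSZ, add(S^4(Z), Z)), mul(mul(Z, SZ), add(SZ, Z)))
  →1  add(S(add(SSZ, add(S^4(Z), Z))), mul(mul(Z, SZ), add(SZ, Z)))
  →2  S(add(add(SSZ, add(S^4(Z), Z)), mul(mul(Z, SZ), add(SZ, Z))))
  →3  S(add(S(add(SZ, add(S^4(Z), Z))), mul(mul(Z, SZ), add(SZ, Z))))
  →4  S(S(add(add(SZ, add(S^4(Z), Z)), mul(mul(Z, SZ), add(SZ, Z)))))
  →5  S(S(add(S(add(Z, add(S^4(Z), Z))), mul(mul(Z, SZ), add(SZ, Z)))))
  →6  S(S(S(add(add(Z, add(S^4(Z), Z)), mul(mul(Z, SZ), add(SZ, Z))))))
  →7  S(S(S(add(add(S^4(Z), Z), mul(mul(Z, SZ), add(SZ, Z))))))
  →8  S(S(S(add(S(add(SSSZ, Z)), mul(mul(Z, SZ), add(SZ, Z))))))
  →9  S(S(S(S(add(add(SSSZ, Z), mul(mul(Z, SZ), add(SZ, Z)))))))
  →10  S(S(S(S(add(S(add(SSZ, Z)), mul(mul(Z, SZ), add(SZ, Z)))))))
  →11  S(S(S(S(S(add(add(SSZ, Z), mul(mul(Z, SZ), add(SZ, Z))))))))
  →12  S(S(S(S(S(add(S(add(SZ, Z)), mul(mul(Z, SZ), add(SZ, Z))))))))
  →13  S(S(S(S(S(S(add(add(SZ, Z), mul(mul(Z, SZ), add(SZ, Z)))))))))
  →14  S(S(S(S(S(S(add(S(add(Z, Z)), mul(mul(Z, SZ), add(SZ, Z)))))))))
  →15  S(S(S(S(S(S(S(add(add(Z, Z), mul(mul(Z, SZ), add(SZ, Z))))))))))
  →16  S(S(S(S(S(S(S(add(Z, mul(mul(Z, SZ), add(SZ, Z))))))))))
  →17  S(S(S(S(S(S(S(mul(mul(Z, SZ), add(SZ, Z)))))))))
  →18  S(S(S(S(S(S(S(mul(Z, add(SZ, Z)))))))))
  →19  S^7(Z)

Term B:
  start: add(SSZ, add(S^4(Z), SSZ))
  →1  S(add(SZ, add(S^4(Z), SSZ)))
  →2  S(S(add(Z, add(S^4(Z), SSZ))))
  →3  S(S(add(S^4(Z), SSZ)))
  →4  S(S(S(add(SSSZ, SSZ))))
  →5  S(S(S(S(add(SSZ, SSZ)))))
  →6  S(S(S(S(S(add(SZ, SSZ))))))
  →7  S(S(S(S(S(S(add(Z, SSZ)))))))
  →8  S^8(Z)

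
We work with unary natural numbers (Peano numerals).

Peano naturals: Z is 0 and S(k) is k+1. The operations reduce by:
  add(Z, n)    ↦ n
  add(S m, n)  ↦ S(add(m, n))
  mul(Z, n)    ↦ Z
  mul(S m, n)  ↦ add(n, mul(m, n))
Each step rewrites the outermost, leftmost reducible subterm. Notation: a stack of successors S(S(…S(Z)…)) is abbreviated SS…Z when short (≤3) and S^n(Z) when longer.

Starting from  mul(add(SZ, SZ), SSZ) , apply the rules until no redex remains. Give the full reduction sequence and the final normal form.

Answer: normal form = S^4(Z)  (in 11 steps)

Working:
  start: mul(add(SZ, SZ), SSZ)
  step 1: mul(S(add(Z, SZ)), SSZ)
  step 2: add(SSZ, mul(add(Z, SZ), SSZ))
  step 3: S(add(SZ, mul(add(Z, SZ), SSZ)))
  step 4: S(S(add(Z, mul(add(Z, SZ), SSZ))))
  step 5: S(S(mul(add(Z, SZ), SSZ)))
  step 6: S(S(mul(SZ, SSZ)))
  step 7: S(S(add(SSZ, mul(Z, SSZ))))
  step 8: S(S(S(add(SZ, mul(Z, SSZ)))))
  step 9: S(S(S(S(add(Z, mul(Z, SSZ))))))
  step 10: S(S(S(S(mul(Z, SSZ)))))
  step 11: S^4(Z)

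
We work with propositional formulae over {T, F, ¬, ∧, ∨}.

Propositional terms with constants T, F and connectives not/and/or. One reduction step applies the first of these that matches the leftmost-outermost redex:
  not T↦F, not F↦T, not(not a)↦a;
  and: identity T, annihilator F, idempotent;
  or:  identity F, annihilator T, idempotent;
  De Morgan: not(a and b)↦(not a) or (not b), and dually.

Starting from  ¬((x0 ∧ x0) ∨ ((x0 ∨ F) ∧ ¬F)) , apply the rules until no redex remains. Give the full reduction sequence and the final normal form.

Answer: normal form = ¬x0  (in 10 steps)

Working:
  start: ¬((x0 ∧ x0) ∨ ((x0 ∨ F) ∧ ¬F))
  →1  ¬(x0 ∧ x0) ∧ ¬((x0 ∨ F) ∧ ¬F)
  →2  (¬x0 ∨ ¬x0) ∧ ¬((x0 ∨ F) ∧ ¬F)
  →3  ¬x0 ∧ ¬((x0 ∨ F) ∧ ¬F)
  →4  ¬x0 ∧ (¬(x0 ∨ F) ∨ ¬¬F)
  →5  ¬x0 ∧ ((¬x0 ∧ ¬F) ∨ ¬¬F)
  →6  ¬x0 ∧ ((¬x0 ∧ T) ∨ ¬¬F)
  →7  ¬x0 ∧ (¬x0 ∨ ¬¬F)
  →8  ¬x0 ∧ (¬x0 ∨ F)
  →9  ¬x0 ∧ ¬x0
  →10  ¬x0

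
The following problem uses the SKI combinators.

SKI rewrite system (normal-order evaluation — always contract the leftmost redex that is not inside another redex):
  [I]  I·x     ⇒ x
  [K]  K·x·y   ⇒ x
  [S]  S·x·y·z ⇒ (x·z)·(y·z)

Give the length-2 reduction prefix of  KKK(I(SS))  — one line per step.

Answer: after 2 steps: K(SS)

Derivation:
  start: KKK(I(SS))
  step 1: K(I(SS))
  step 2: K(SS)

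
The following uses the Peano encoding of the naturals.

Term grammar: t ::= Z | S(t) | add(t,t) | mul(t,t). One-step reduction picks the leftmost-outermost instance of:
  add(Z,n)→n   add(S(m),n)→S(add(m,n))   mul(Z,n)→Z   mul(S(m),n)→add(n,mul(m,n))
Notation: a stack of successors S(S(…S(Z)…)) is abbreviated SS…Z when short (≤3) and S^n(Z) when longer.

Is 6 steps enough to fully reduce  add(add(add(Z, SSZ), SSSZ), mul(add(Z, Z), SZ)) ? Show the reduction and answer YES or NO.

Answer: NO — after 6 steps the term is S(S(add(SSSZ, mul(add(Z, Z), SZ)))), not yet normal

Reduction:
  start: add(add(add(Z, SSZ), SSSZ), mul(add(Z, Z), SZ))
  →1  add(add(SSZ, SSSZ), mul(add(Z, Z), SZ))
  →2  add(S(add(SZ, SSSZ)), mul(add(Z, Z), SZ))
  →3  S(add(add(SZ, SSSZ), mul(add(Z, Z), SZ)))
  →4  S(add(S(add(Z, SSSZ)), mul(add(Z, Z), SZ)))
  →5  S(S(add(add(Z, SSSZ), mul(add(Z, Z), SZ))))
  →6  S(S(add(SSSZ, mul(add(Z, Z), SZ))))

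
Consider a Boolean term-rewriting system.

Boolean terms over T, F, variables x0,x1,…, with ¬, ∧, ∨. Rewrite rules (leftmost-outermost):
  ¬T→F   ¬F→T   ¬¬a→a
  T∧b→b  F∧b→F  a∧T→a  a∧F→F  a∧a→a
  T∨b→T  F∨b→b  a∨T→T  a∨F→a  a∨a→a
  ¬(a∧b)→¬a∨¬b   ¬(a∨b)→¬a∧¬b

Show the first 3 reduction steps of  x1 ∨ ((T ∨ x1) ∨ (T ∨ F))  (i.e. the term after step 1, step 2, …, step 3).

Answer: after 3 steps: T

Derivation:
  start: x1 ∨ ((T ∨ x1) ∨ (T ∨ F))
  [1] x1 ∨ (T ∨ (T ∨ F))
  [2] x1 ∨ T
  [3] T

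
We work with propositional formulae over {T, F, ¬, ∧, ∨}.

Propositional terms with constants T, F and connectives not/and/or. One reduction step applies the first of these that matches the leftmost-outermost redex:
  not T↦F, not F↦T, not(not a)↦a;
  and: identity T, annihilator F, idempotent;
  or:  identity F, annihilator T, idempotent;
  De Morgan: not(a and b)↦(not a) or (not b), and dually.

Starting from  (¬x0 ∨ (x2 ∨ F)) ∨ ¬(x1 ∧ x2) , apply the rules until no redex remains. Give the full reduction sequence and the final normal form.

Answer: normal form = (¬x0 ∨ x2) ∨ (¬x1 ∨ ¬x2)  (in 2 steps)

Derivation:
  start: (¬x0 ∨ (x2 ∨ F)) ∨ ¬(x1 ∧ x2)
  →1  (¬x0 ∨ x2) ∨ ¬(x1 ∧ x2)
  →2  (¬x0 ∨ x2) ∨ (¬x1 ∨ ¬x2)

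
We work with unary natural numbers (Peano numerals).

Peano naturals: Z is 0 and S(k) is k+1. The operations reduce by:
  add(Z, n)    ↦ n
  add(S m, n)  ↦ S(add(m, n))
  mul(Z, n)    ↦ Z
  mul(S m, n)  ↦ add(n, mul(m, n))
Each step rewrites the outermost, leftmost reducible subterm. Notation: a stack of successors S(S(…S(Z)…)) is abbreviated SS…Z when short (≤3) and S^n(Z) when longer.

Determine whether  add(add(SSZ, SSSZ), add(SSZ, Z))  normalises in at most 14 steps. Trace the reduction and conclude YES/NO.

  start: add(add(SSZ, SSSZ), add(SSZ, Z))
  →1  add(S(add(SZ, SSSZ)), add(SSZ, Z))
  →2  S(add(add(SZ, SSSZ), add(SSZ, Z)))
  →3  S(add(S(add(Z, SSSZ)), add(SSZ, Z)))
  →4  S(S(add(add(Z, SSSZ), add(SSZ, Z))))
  →5  S(S(add(SSSZ, add(SSZ, Z))))
  →6  S(S(S(add(SSZ, add(SSZ, Z)))))
  →7  S(S(S(S(add(SZ, add(SSZ, Z))))))
  →8  S(S(S(S(S(add(Z, add(SSZ, Z)))))))
  →9  S(S(S(S(S(add(SSZ, Z))))))
  →10  S(S(S(S(S(S(add(SZ, Z)))))))
  →11  S(S(S(S(S(S(S(add(Z, Z))))))))
  →12  S^7(Z)

Answer: YES — reaches normal form S^7(Z) in 12 ≤ 14 steps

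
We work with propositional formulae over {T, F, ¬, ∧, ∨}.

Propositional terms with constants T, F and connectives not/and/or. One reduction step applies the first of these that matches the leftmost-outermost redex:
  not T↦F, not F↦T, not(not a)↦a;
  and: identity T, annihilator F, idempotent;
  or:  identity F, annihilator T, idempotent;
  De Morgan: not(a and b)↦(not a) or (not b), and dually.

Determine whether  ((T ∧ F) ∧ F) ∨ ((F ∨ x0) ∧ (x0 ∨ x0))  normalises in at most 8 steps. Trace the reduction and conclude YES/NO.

Answer: YES — reaches normal form x0 in 5 ≤ 8 steps

Derivation:
  start: ((T ∧ F) ∧ F) ∨ ((F ∨ x0) ∧ (x0 ∨ x0))
  step 1: F ∨ ((F ∨ x0) ∧ (x0 ∨ x0))
  step 2: (F ∨ x0) ∧ (x0 ∨ x0)
  step 3: x0 ∧ (x0 ∨ x0)
  step 4: x0 ∧ x0
  step 5: x0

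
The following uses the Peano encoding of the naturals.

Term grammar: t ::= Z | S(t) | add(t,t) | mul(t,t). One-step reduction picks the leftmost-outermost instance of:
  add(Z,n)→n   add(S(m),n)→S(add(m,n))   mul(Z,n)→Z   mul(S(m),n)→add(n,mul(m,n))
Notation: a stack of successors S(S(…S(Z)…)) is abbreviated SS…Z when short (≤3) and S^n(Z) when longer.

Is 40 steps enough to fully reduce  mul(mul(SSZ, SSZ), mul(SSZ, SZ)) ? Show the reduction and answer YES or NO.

Answer: NO — after 40 steps the term is S(S(S(S(S(S(mul(S(add(Z, mul(Z, SSZ))), mul(SSZ, SZ)))))))), not yet normal

Reduction:
  start: mul(mul(SSZ, SSZ), mul(SSZ, SZ))
  [1] mul(add(SSZ, mul(SZ, SSZ)), mul(SSZ, SZ))
  [2] mul(S(add(SZ, mul(SZ, SSZ))), mul(SSZ, SZ))
  [3] add(mul(SSZ, SZ), mul(add(SZ, mul(SZ, SSZ)), mul(SSZ, SZ)))
  [4] add(add(SZ, mul(SZ, SZ)), mul(add(SZ, mul(SZ, SSZ)), mul(SSZ, SZ)))
  [5] add(S(add(Z, mul(SZ, SZ))), mul(add(SZ, mul(SZ, SSZ)), mul(SSZ, SZ)))
  [6] S(add(add(Z, mul(SZ, SZ)), mul(add(SZ, mul(SZ, SSZ)), mul(SSZ, SZ))))
  [7] S(add(mul(SZ, SZ), mul(add(SZ, mul(SZ, SSZ)), mul(SSZ, SZ))))
  [8] S(add(add(SZ, mul(Z, SZ)), mul(add(SZ, mul(SZ, SSZ)), mul(SSZ, SZ))))
  [9] S(add(S(add(Z, mul(Z, SZ))), mul(add(SZ, mul(SZ, SSZ)), mul(SSZ, SZ))))
  [10] S(S(add(add(Z, mul(Z, SZ)), mul(add(SZ, mul(SZ, SSZ)), mul(SSZ, SZ)))))
  [11] S(S(add(mul(Z, SZ), mul(add(SZ, mul(SZ, SSZ)), mul(SSZ, SZ)))))
  [12] S(S(add(Z, mul(add(SZ, mul(SZ, SSZ)), mul(SSZ, SZ)))))
  [13] S(S(mul(add(SZ, mul(SZ, SSZ)), mul(SSZ, SZ))))
  [14] S(S(mul(S(add(Z, mul(SZ, SSZ))), mul(SSZ, SZ))))
  [15] S(S(add(mul(SSZ, SZ), mul(add(Z, mul(SZ, SSZ)), mul(SSZ, SZ)))))
  [16] S(S(add(add(SZ, mul(SZ, SZ)), mul(add(Z, mul(SZ, SSZ)), mul(SSZ, SZ)))))
  [17] S(S(add(S(add(Z, mul(SZ, SZ))), mul(add(Z, mul(SZ, SSZ)), mul(SSZ, SZ)))))
  [18] S(S(S(add(add(Z, mul(SZ, SZ)), mul(add(Z, mul(SZ, SSZ)), mul(SSZ, SZ))))))
  [19] S(S(S(add(mul(SZ, SZ), mul(add(Z, mul(SZ, SSZ)), mul(SSZ, SZ))))))
  [20] S(S(S(add(add(SZ, mul(Z, SZ)), mul(add(Z, mul(SZ, SSZ)), mul(SSZ, SZ))))))
  [21] S(S(S(add(S(add(Z, mul(Z, SZ))), mul(add(Z, mul(SZ, SSZ)), mul(SSZ, SZ))))))
  [22] S(S(S(S(add(add(Z, mul(Z, SZ)), mul(add(Z, mul(SZ, SSZ)), mul(SSZ, SZ)))))))
  [23] S(S(S(S(add(mul(Z, SZ), mul(add(Z, mul(SZ, SSZ)), mul(SSZ, SZ)))))))
  [24] S(S(S(S(add(Z, mul(add(Z, mul(SZ, SSZ)), mul(SSZ, SZ)))))))
  [25] S(S(S(S(mul(add(Z, mul(SZ, SSZ)), mul(SSZ, SZ))))))
  [26] S(S(S(S(mul(mul(SZ, SSZ), mul(SSZ, SZ))))))
  [27] S(S(S(S(mul(add(SSZ, mul(Z, SSZ)), mul(SSZ, SZ))))))
  [28] S(S(S(S(mul(S(add(SZ, mul(Z, SSZ))), mul(SSZ, SZ))))))
  [29] S(S(S(S(add(mul(SSZ, SZ), mul(add(SZ, mul(Z, SSZ)), mul(SSZ, SZ)))))))
  [30] S(S(S(S(add(add(SZ, mul(SZ, SZ)), mul(add(SZ, mul(Z, SSZ)), mul(SSZ, SZ)))))))
  [31] S(S(S(S(add(S(add(Z, mul(SZ, SZ))), mul(add(SZ, mul(Z, SSZ)), mul(SSZ, SZ)))))))
  [32] S(S(S(S(S(add(add(Z, mul(SZ, SZ)), mul(add(SZ, mul(Z, SSZ)), mul(SSZ, SZ))))))))
  [33] S(S(S(S(S(add(mul(SZ, SZ), mul(add(SZ, mul(Z, SSZ)), mul(SSZ, SZ))))))))
  [34] S(S(S(S(S(add(add(SZ, mul(Z, SZ)), mul(add(SZ, mul(Z, SSZ)), mul(SSZ, SZ))))))))
  [35] S(S(S(S(S(add(S(add(Z, mul(Z, SZ))), mul(add(SZ, mul(Z, SSZ)), mul(SSZ, SZ))))))))
  [36] S(S(S(S(S(S(add(add(Z, mul(Z, SZ)), mul(add(SZ, mul(Z, SSZ)), mul(SSZ, SZ)))))))))
  [37] S(S(S(S(S(S(add(mul(Z, SZ), mul(add(SZ, mul(Z, SSZ)), mul(SSZ, SZ)))))))))
  [38] S(S(S(S(S(S(add(Z, mul(add(SZ, mul(Z, SSZ)), mul(SSZ, SZ)))))))))
  [39] S(S(S(S(S(S(mul(add(SZ, mul(Z, SSZ)), mul(SSZ, SZ))))))))
  [40] S(S(S(S(S(S(mul(S(add(Z, mul(Z, SSZ))), mul(SSZ, SZ))))))))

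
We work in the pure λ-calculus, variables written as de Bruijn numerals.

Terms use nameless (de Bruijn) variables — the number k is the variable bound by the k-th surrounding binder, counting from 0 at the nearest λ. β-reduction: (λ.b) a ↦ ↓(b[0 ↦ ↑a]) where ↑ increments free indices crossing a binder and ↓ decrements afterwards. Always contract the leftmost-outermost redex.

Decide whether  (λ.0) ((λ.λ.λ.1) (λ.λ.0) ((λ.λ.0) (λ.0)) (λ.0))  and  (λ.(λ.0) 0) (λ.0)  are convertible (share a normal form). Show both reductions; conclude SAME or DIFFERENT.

Term A:
  start: (λ.0) ((λ.λ.λ.1) (λ.λ.0) ((λ.λ.0) (λ.0)) (λ.0))
  step 1: (λ.λ.λ.1) (λ.λ.0) ((λ.λ.0) (λ.0)) (λ.0)
  step 2: (λ.λ.1) ((λ.λ.0) (λ.0)) (λ.0)
  step 3: (λ.(λ.λ.0) (λ.0)) (λ.0)
  step 4: (λ.λ.0) (λ.0)
  step 5: λ.0

Term B:
  start: (λ.(λ.0) 0) (λ.0)
  step 1: (λ.0) (λ.0)
  step 2: λ.0

Answer: SAME — A ⇓ λ.0, B ⇓ λ.0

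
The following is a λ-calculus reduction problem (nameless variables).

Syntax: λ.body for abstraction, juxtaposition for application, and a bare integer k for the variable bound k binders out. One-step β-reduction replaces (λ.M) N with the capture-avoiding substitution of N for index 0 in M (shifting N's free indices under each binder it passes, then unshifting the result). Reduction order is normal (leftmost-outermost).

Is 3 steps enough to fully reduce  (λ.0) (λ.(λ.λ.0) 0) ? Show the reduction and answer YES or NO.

Answer: YES — reaches normal form λ.λ.0 in 2 ≤ 3 steps

Reduction:
  start: (λ.0) (λ.(λ.λ.0) 0)
  step 1: λ.(λ.λ.0) 0
  step 2: λ.λ.0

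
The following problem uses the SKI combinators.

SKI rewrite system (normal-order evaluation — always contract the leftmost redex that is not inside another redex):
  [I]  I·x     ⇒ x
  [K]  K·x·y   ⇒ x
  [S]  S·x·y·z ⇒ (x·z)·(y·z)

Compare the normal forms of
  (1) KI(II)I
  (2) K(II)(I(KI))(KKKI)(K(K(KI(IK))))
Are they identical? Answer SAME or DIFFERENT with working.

Answer: SAME — A ⇓ I, B ⇓ I

Working:
Term A:
  start: KI(II)I
  →1  II
  →2  I

Term B:
  start: K(II)(I(KI))(KKKI)(K(K(KI(IK))))
  →1  II(KKKI)(K(K(KI(IK))))
  →2  I(KKKI)(K(K(KI(IK))))
  →3  KKKI(K(K(KI(IK))))
  →4  KI(K(K(KI(IK))))
  →5  I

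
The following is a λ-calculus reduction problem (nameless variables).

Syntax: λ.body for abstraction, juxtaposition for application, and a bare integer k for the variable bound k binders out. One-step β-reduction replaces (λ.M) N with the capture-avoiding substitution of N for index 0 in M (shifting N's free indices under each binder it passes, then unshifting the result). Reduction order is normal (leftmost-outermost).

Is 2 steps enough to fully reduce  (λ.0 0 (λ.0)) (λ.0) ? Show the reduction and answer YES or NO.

Answer: NO — after 2 steps the term is (λ.0) (λ.0), not yet normal

Reduction:
  start: (λ.0 0 (λ.0)) (λ.0)
  [1] (λ.0) (λ.0) (λ.0)
  [2] (λ.0) (λ.0)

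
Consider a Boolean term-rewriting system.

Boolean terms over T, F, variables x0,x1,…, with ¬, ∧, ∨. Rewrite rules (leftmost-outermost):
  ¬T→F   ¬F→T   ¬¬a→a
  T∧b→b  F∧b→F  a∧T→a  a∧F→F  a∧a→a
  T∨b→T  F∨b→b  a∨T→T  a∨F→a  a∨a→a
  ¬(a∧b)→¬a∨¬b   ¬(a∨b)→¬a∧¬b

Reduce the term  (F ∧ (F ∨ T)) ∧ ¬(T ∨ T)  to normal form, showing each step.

  start: (F ∧ (F ∨ T)) ∧ ¬(T ∨ T)
  step 1: F ∧ ¬(T ∨ T)
  step 2: F

Answer: normal form = F  (in 2 steps)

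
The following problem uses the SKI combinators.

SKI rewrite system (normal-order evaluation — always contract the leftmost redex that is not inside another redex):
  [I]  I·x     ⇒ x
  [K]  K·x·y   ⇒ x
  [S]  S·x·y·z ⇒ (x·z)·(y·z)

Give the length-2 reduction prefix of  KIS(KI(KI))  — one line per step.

  start: KIS(KI(KI))
  step 1: I(KI(KI))
  step 2: KI(KI)

Answer: after 2 steps: KI(KI)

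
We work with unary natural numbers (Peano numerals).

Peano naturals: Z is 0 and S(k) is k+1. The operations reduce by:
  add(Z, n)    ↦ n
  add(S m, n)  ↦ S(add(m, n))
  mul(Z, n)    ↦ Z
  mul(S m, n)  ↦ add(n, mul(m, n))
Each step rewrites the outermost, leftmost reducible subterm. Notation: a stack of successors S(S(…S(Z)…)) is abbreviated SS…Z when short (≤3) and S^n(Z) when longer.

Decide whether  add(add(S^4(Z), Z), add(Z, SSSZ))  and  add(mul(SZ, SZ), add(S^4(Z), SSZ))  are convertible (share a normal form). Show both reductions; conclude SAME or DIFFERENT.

Answer: SAME — A ⇓ S^7(Z), B ⇓ S^7(Z)

Reduction:
Term A:
  start: add(add(S^4(Z), Z), add(Z, SSSZ))
  step 1: add(S(add(SSSZ, Z)), add(Z, SSSZ))
  step 2: S(add(add(SSSZ, Z), add(Z, SSSZ)))
  step 3: S(add(S(add(SSZ, Z)), add(Z, SSSZ)))
  step 4: S(S(add(add(SSZ, Z), add(Z, SSSZ))))
  step 5: S(S(add(S(add(SZ, Z)), add(Z, SSSZ))))
  step 6: S(S(S(add(add(SZ, Z), add(Z, SSSZ)))))
  step 7: S(S(S(add(S(add(Z, Z)), add(Z, SSSZ)))))
  step 8: S(S(S(S(add(add(Z, Z), add(Z, SSSZ))))))
  step 9: S(S(S(S(add(Z, add(Z, SSSZ))))))
  step 10: S(S(S(S(add(Z, SSSZ)))))
  step 11: S^7(Z)

Term B:
  start: add(mul(SZ, SZ), add(S^4(Z), SSZ))
  step 1: add(add(SZ, mul(Z, SZ)), add(S^4(Z), SSZ))
  step 2: add(S(add(Z, mul(Z, SZ))), add(S^4(Z), SSZ))
  step 3: S(add(add(Z, mul(Z, SZ)), add(S^4(Z), SSZ)))
  step 4: S(add(mul(Z, SZ), add(S^4(Z), SSZ)))
  step 5: S(add(Z, add(S^4(Z), SSZ)))
  step 6: S(add(S^4(Z), SSZ))
  step 7: S(S(add(SSSZ, SSZ)))
  step 8: S(S(S(add(SSZ, SSZ))))
  step 9: S(S(S(S(add(SZ, SSZ)))))
  step 10: S(S(S(S(S(add(Z, SSZ))))))
  step 11: S^7(Z)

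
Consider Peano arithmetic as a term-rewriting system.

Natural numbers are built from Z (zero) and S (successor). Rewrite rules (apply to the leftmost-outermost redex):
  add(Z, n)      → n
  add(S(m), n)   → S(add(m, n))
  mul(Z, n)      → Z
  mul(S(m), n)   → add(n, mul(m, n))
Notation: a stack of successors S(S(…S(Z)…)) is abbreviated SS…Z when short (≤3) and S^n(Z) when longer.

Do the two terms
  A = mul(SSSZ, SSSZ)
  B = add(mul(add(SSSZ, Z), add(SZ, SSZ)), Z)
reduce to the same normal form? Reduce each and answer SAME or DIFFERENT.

Term A:
  start: mul(SSSZ, SSSZ)
  →1  add(SSSZ, mul(SSZ, SSSZ))
  →2  S(add(SSZ, mul(SSZ, SSSZ)))
  →3  S(S(add(SZ, mul(SSZ, SSSZ))))
  →4  S(S(S(add(Z, mul(SSZ, SSSZ)))))
  →5  S(S(S(mul(SSZ, SSSZ))))
  →6  S(S(S(add(SSSZ, mul(SZ, SSSZ)))))
  →7  S(S(S(S(add(SSZ, mul(SZ, SSSZ))))))
  →8  S(S(S(S(S(add(SZ, mul(SZ, SSSZ)))))))
  →9  S(S(S(S(S(S(add(Z, mul(SZ, SSSZ))))))))
  →10  S(S(S(S(S(S(mul(SZ, SSSZ)))))))
  →11  S(S(S(S(S(S(add(SSSZ, mul(Z, SSSZ))))))))
  →12  S(S(S(S(S(S(S(add(SSZ, mul(Z, SSSZ)))))))))
  →13  S(S(S(S(S(S(S(S(add(SZ, mul(Z, SSSZ))))))))))
  →14  S(S(S(S(S(S(S(S(S(add(Z, mul(Z, SSSZ)))))))))))
  →15  S(S(S(S(S(S(S(S(S(mul(Z, SSSZ))))))))))
  →16  S^9(Z)

Term B:
  start: add(mul(add(SSSZ, Z), add(SZ, SSZ)), Z)
  →1  add(mul(S(add(SSZ, Z)), add(SZ, SSZ)), Z)
  →2  add(add(add(SZ, SSZ), mul(add(SSZ, Z), add(SZ, SSZ))), Z)
  →3  add(add(S(add(Z, SSZ)), mul(add(SSZ, Z), add(SZ, SSZ))), Z)
  →4  add(S(add(add(Z, SSZ), mul(add(SSZ, Z), add(SZ, SSZ)))), Z)
  →5  S(add(add(add(Z, SSZ), mul(add(SSZ, Z), add(SZ, SSZ))), Z))
  →6  S(add(add(SSZ, mul(add(SSZ, Z), add(SZ, SSZ))), Z))
  →7  S(add(S(add(SZ, mul(add(SSZ, Z), add(SZ, SSZ)))), Z))
  →8  S(S(add(add(SZ, mul(add(SSZ, Z), add(SZ, SSZ))), Z)))
  →9  S(S(add(S(add(Z, mul(add(SSZ, Z), add(SZ, SSZ)))), Z)))
  →10  S(S(S(add(add(Z, mul(add(SSZ, Z), add(SZ, SSZ))), Z))))
  →11  S(S(S(add(mul(add(SSZ, Z), add(SZ, SSZ)), Z))))
  →12  S(S(S(add(mul(S(add(SZ, Z)), add(SZ, SSZ)), Z))))
  →13  S(S(S(add(add(add(SZ, SSZ), mul(add(SZ, Z), add(SZ, SSZ))), Z))))
  →14  S(S(S(add(add(S(add(Z, SSZ)), mul(add(SZ, Z), add(SZ, SSZ))), Z))))
  →15  S(S(S(add(S(add(add(Z, SSZ), mul(add(SZ, Z), add(SZ, SSZ)))), Z))))
  →16  S(S(S(S(add(add(add(Z, SSZ), mul(add(SZ, Z), add(SZ, SSZ))), Z)))))
  →17  S(S(S(S(add(add(SSZ, mul(add(SZ, Z), add(SZ, SSZ))), Z)))))
  →18  S(S(S(S(add(S(add(SZ, mul(add(SZ, Z), add(SZ, SSZ)))), Z)))))
  →19  S(S(S(S(S(add(add(SZ, mul(add(SZ, Z), add(SZ, SSZ))), Z))))))
  →20  S(S(S(S(S(add(S(add(Z, mul(add(SZ, Z), add(SZ, SSZ)))), Z))))))
  →21  S(S(S(S(S(S(add(add(Z, mul(add(SZ, Z), add(SZ, SSZ))), Z)))))))
  →22  S(S(S(S(S(S(add(mul(add(SZ, Z), add(SZ, SSZ)), Z)))))))
  →23  S(S(S(S(S(S(add(mul(S(add(Z, Z)), add(SZ, SSZ)), Z)))))))
  →24  S(S(S(S(S(S(add(add(add(SZ, SSZ), mul(add(Z, Z), add(SZ, SSZ))), Z)))))))
  →25  S(S(S(S(S(S(add(add(S(add(Z, SSZ)), mul(add(Z, Z), add(SZ, SSZ))), Z)))))))
  →26  S(S(S(S(S(S(add(S(add(add(Z, SSZ), mul(add(Z, Z), add(SZ, SSZ)))), Z)))))))
  →27  S(S(S(S(S(S(S(add(add(add(Z, SSZ), mul(add(Z, Z), add(SZ, SSZ))), Z))))))))
  →28  S(S(S(S(S(S(S(add(add(SSZ, mul(add(Z, Z), add(SZ, SSZ))), Z))))))))
  →29  S(S(S(S(S(S(S(add(S(add(SZ, mul(add(Z, Z), add(SZ, SSZ)))), Z))))))))
  →30  S(S(S(S(S(S(S(S(add(add(SZ, mul(add(Z, Z), add(SZ, SSZ))), Z)))))))))
  →31  S(S(S(S(S(S(S(S(add(S(add(Z, mul(add(Z, Z), add(SZ, SSZ)))), Z)))))))))
  →32  S(S(S(S(S(S(S(S(S(add(add(Z, mul(add(Z, Z), add(SZ, SSZ))), Z))))))))))
  →33  S(S(S(S(S(S(S(S(S(add(mul(add(Z, Z), add(SZ, SSZ)), Z))))))))))
  →34  S(S(S(S(S(S(S(S(S(add(mul(Z, add(SZ, SSZ)), Z))))))))))
  →35  S(S(S(S(S(S(S(S(S(add(Z, Z))))))))))
  →36  S^9(Z)

Answer: SAME — A ⇓ S^9(Z), B ⇓ S^9(Z)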